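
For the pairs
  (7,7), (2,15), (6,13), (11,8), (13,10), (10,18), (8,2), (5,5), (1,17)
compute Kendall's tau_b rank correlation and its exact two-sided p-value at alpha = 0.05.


Step 1: Enumerate the 36 unordered pairs (i,j) with i<j and classify each by sign(x_j-x_i) * sign(y_j-y_i).
  (1,2):dx=-5,dy=+8->D; (1,3):dx=-1,dy=+6->D; (1,4):dx=+4,dy=+1->C; (1,5):dx=+6,dy=+3->C
  (1,6):dx=+3,dy=+11->C; (1,7):dx=+1,dy=-5->D; (1,8):dx=-2,dy=-2->C; (1,9):dx=-6,dy=+10->D
  (2,3):dx=+4,dy=-2->D; (2,4):dx=+9,dy=-7->D; (2,5):dx=+11,dy=-5->D; (2,6):dx=+8,dy=+3->C
  (2,7):dx=+6,dy=-13->D; (2,8):dx=+3,dy=-10->D; (2,9):dx=-1,dy=+2->D; (3,4):dx=+5,dy=-5->D
  (3,5):dx=+7,dy=-3->D; (3,6):dx=+4,dy=+5->C; (3,7):dx=+2,dy=-11->D; (3,8):dx=-1,dy=-8->C
  (3,9):dx=-5,dy=+4->D; (4,5):dx=+2,dy=+2->C; (4,6):dx=-1,dy=+10->D; (4,7):dx=-3,dy=-6->C
  (4,8):dx=-6,dy=-3->C; (4,9):dx=-10,dy=+9->D; (5,6):dx=-3,dy=+8->D; (5,7):dx=-5,dy=-8->C
  (5,8):dx=-8,dy=-5->C; (5,9):dx=-12,dy=+7->D; (6,7):dx=-2,dy=-16->C; (6,8):dx=-5,dy=-13->C
  (6,9):dx=-9,dy=-1->C; (7,8):dx=-3,dy=+3->D; (7,9):dx=-7,dy=+15->D; (8,9):dx=-4,dy=+12->D
Step 2: C = 15, D = 21, total pairs = 36.
Step 3: tau = (C - D)/(n(n-1)/2) = (15 - 21)/36 = -0.166667.
Step 4: Exact two-sided p-value (enumerate n! = 362880 permutations of y under H0): p = 0.612202.
Step 5: alpha = 0.05. fail to reject H0.

tau_b = -0.1667 (C=15, D=21), p = 0.612202, fail to reject H0.


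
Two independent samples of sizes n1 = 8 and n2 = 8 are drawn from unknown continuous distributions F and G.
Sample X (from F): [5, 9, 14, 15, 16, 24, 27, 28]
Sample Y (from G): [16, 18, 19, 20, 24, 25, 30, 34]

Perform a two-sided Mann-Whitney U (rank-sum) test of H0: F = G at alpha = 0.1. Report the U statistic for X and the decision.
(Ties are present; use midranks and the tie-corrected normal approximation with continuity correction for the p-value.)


Step 1: Combine and sort all 16 observations; assign midranks.
sorted (value, group): (5,X), (9,X), (14,X), (15,X), (16,X), (16,Y), (18,Y), (19,Y), (20,Y), (24,X), (24,Y), (25,Y), (27,X), (28,X), (30,Y), (34,Y)
ranks: 5->1, 9->2, 14->3, 15->4, 16->5.5, 16->5.5, 18->7, 19->8, 20->9, 24->10.5, 24->10.5, 25->12, 27->13, 28->14, 30->15, 34->16
Step 2: Rank sum for X: R1 = 1 + 2 + 3 + 4 + 5.5 + 10.5 + 13 + 14 = 53.
Step 3: U_X = R1 - n1(n1+1)/2 = 53 - 8*9/2 = 53 - 36 = 17.
       U_Y = n1*n2 - U_X = 64 - 17 = 47.
Step 4: Ties are present, so use the tie-corrected normal approximation (with continuity correction) for the p-value.
Step 5: p-value = 0.127247; compare to alpha = 0.1. fail to reject H0.

U_X = 17, p = 0.127247, fail to reject H0 at alpha = 0.1.


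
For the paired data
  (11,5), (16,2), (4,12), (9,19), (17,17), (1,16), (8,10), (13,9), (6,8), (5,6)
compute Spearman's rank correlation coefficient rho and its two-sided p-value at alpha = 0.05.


Step 1: Rank x and y separately (midranks; no ties here).
rank(x): 11->7, 16->9, 4->2, 9->6, 17->10, 1->1, 8->5, 13->8, 6->4, 5->3
rank(y): 5->2, 2->1, 12->7, 19->10, 17->9, 16->8, 10->6, 9->5, 8->4, 6->3
Step 2: d_i = R_x(i) - R_y(i); compute d_i^2.
  (7-2)^2=25, (9-1)^2=64, (2-7)^2=25, (6-10)^2=16, (10-9)^2=1, (1-8)^2=49, (5-6)^2=1, (8-5)^2=9, (4-4)^2=0, (3-3)^2=0
sum(d^2) = 190.
Step 3: rho = 1 - 6*190 / (10*(10^2 - 1)) = 1 - 1140/990 = -0.151515.
Step 4: Under H0, t = rho * sqrt((n-2)/(1-rho^2)) = -0.4336 ~ t(8).
Step 5: Two-sided p-value from the t-distribution with 8 df = 0.676065.
Step 6: alpha = 0.05. fail to reject H0.

rho = -0.1515, p = 0.676065, fail to reject H0 at alpha = 0.05.


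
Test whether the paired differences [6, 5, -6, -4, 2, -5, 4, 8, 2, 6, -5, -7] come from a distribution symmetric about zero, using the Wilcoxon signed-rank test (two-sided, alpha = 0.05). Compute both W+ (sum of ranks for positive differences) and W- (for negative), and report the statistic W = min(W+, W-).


Step 1: Drop any zero differences (none here) and take |d_i|.
|d| = [6, 5, 6, 4, 2, 5, 4, 8, 2, 6, 5, 7]
Step 2: Midrank |d_i| (ties get averaged ranks).
ranks: |6|->9, |5|->6, |6|->9, |4|->3.5, |2|->1.5, |5|->6, |4|->3.5, |8|->12, |2|->1.5, |6|->9, |5|->6, |7|->11
Step 3: Attach original signs; sum ranks with positive sign and with negative sign.
W+ = 9 + 6 + 1.5 + 3.5 + 12 + 1.5 + 9 = 42.5
W- = 9 + 3.5 + 6 + 6 + 11 = 35.5
(Check: W+ + W- = 78 should equal n(n+1)/2 = 78.)
Step 4: Test statistic W = min(W+, W-) = 35.5.
Step 5: Ties in |d|, so use the tie-corrected normal approximation.
        E[W] = n(n+1)/4 = 12*13/4 = 39.
        Tie groups: |d|=2 (t=2), |d|=4 (t=2), |d|=5 (t=3), |d|=6 (t=3); sum(t^3 - t) = 60.
        Var[W] = n(n+1)(2n+1)/24 - sum(t^3-t)/48 = 3900/24 - 60/48 = 161.25.
        z = (W - E[W]) / sqrt(Var[W]) = (35.5 - 39) / 12.6984 = -0.2756.
        Two-sided p = 2*Phi(z) = 0.782836.
Step 6: alpha = 0.05. fail to reject H0.

W+ = 42.5, W- = 35.5, W = min = 35.5, p = 0.782836, fail to reject H0.


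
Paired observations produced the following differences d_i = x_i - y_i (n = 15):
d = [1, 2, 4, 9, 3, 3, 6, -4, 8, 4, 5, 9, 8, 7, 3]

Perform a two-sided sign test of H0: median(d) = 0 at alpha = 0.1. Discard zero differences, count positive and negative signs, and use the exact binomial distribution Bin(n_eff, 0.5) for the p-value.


Step 1: Discard zero differences. Original n = 15; n_eff = number of nonzero differences = 15.
Nonzero differences (with sign): +1, +2, +4, +9, +3, +3, +6, -4, +8, +4, +5, +9, +8, +7, +3
Step 2: Count signs: positive = 14, negative = 1.
Step 3: Under H0: P(positive) = 0.5, so the number of positives S ~ Bin(15, 0.5).
Step 4: Two-sided exact p-value = sum of Bin(15,0.5) probabilities at or below the observed probability = 0.000977.
Step 5: alpha = 0.1. reject H0.

n_eff = 15, pos = 14, neg = 1, p = 0.000977, reject H0.


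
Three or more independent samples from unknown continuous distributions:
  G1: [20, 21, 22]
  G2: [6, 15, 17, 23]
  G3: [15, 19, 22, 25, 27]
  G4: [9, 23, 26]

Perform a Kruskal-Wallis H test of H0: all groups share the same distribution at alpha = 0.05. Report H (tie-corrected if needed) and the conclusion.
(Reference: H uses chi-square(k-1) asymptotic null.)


Step 1: Combine all N = 15 observations and assign midranks.
sorted (value, group, rank): (6,G2,1), (9,G4,2), (15,G2,3.5), (15,G3,3.5), (17,G2,5), (19,G3,6), (20,G1,7), (21,G1,8), (22,G1,9.5), (22,G3,9.5), (23,G2,11.5), (23,G4,11.5), (25,G3,13), (26,G4,14), (27,G3,15)
Step 2: Sum ranks within each group.
R_1 = 24.5 (n_1 = 3)
R_2 = 21 (n_2 = 4)
R_3 = 47 (n_3 = 5)
R_4 = 27.5 (n_4 = 3)
Step 3: H = 12/(N(N+1)) * sum(R_i^2/n_i) - 3(N+1)
     = 12/(15*16) * (24.5^2/3 + 21^2/4 + 47^2/5 + 27.5^2/3) - 3*16
     = 0.050000 * 1004.22 - 48
     = 2.210833.
Step 4: Ties present; correction factor C = 1 - 18/(15^3 - 15) = 0.994643. Corrected H = 2.210833 / 0.994643 = 2.222741.
Step 5: Under H0, H ~ chi^2(3); p-value = 0.527483.
Step 6: alpha = 0.05. fail to reject H0.

H = 2.2227, df = 3, p = 0.527483, fail to reject H0.


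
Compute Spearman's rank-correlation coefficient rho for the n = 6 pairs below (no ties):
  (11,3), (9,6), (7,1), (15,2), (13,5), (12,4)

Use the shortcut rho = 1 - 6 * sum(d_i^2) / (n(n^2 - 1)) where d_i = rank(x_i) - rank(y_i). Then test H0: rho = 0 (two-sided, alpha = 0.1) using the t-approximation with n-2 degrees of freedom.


Step 1: Rank x and y separately (midranks; no ties here).
rank(x): 11->3, 9->2, 7->1, 15->6, 13->5, 12->4
rank(y): 3->3, 6->6, 1->1, 2->2, 5->5, 4->4
Step 2: d_i = R_x(i) - R_y(i); compute d_i^2.
  (3-3)^2=0, (2-6)^2=16, (1-1)^2=0, (6-2)^2=16, (5-5)^2=0, (4-4)^2=0
sum(d^2) = 32.
Step 3: rho = 1 - 6*32 / (6*(6^2 - 1)) = 1 - 192/210 = 0.085714.
Step 4: Under H0, t = rho * sqrt((n-2)/(1-rho^2)) = 0.1721 ~ t(4).
Step 5: Two-sided p-value from the t-distribution with 4 df = 0.871743.
Step 6: alpha = 0.1. fail to reject H0.

rho = 0.0857, p = 0.871743, fail to reject H0 at alpha = 0.1.


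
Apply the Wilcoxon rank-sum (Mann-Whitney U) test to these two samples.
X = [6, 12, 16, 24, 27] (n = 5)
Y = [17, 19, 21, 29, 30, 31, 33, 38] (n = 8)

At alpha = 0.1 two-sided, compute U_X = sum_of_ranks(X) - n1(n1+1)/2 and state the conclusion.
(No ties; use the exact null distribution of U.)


Step 1: Combine and sort all 13 observations; assign midranks.
sorted (value, group): (6,X), (12,X), (16,X), (17,Y), (19,Y), (21,Y), (24,X), (27,X), (29,Y), (30,Y), (31,Y), (33,Y), (38,Y)
ranks: 6->1, 12->2, 16->3, 17->4, 19->5, 21->6, 24->7, 27->8, 29->9, 30->10, 31->11, 33->12, 38->13
Step 2: Rank sum for X: R1 = 1 + 2 + 3 + 7 + 8 = 21.
Step 3: U_X = R1 - n1(n1+1)/2 = 21 - 5*6/2 = 21 - 15 = 6.
       U_Y = n1*n2 - U_X = 40 - 6 = 34.
Step 4: No ties, so the exact null distribution of U (based on enumerating the C(13,5) = 1287 equally likely rank assignments) gives the two-sided p-value.
Step 5: p-value = 0.045066; compare to alpha = 0.1. reject H0.

U_X = 6, p = 0.045066, reject H0 at alpha = 0.1.


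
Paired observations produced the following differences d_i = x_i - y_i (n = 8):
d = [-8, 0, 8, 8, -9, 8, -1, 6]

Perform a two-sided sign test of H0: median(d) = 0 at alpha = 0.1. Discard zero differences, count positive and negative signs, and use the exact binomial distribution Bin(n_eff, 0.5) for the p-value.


Step 1: Discard zero differences. Original n = 8; n_eff = number of nonzero differences = 7.
Nonzero differences (with sign): -8, +8, +8, -9, +8, -1, +6
Step 2: Count signs: positive = 4, negative = 3.
Step 3: Under H0: P(positive) = 0.5, so the number of positives S ~ Bin(7, 0.5).
Step 4: Two-sided exact p-value = sum of Bin(7,0.5) probabilities at or below the observed probability = 1.000000.
Step 5: alpha = 0.1. fail to reject H0.

n_eff = 7, pos = 4, neg = 3, p = 1.000000, fail to reject H0.


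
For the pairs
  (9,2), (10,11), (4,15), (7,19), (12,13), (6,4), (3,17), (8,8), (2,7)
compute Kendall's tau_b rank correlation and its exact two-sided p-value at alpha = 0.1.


Step 1: Enumerate the 36 unordered pairs (i,j) with i<j and classify each by sign(x_j-x_i) * sign(y_j-y_i).
  (1,2):dx=+1,dy=+9->C; (1,3):dx=-5,dy=+13->D; (1,4):dx=-2,dy=+17->D; (1,5):dx=+3,dy=+11->C
  (1,6):dx=-3,dy=+2->D; (1,7):dx=-6,dy=+15->D; (1,8):dx=-1,dy=+6->D; (1,9):dx=-7,dy=+5->D
  (2,3):dx=-6,dy=+4->D; (2,4):dx=-3,dy=+8->D; (2,5):dx=+2,dy=+2->C; (2,6):dx=-4,dy=-7->C
  (2,7):dx=-7,dy=+6->D; (2,8):dx=-2,dy=-3->C; (2,9):dx=-8,dy=-4->C; (3,4):dx=+3,dy=+4->C
  (3,5):dx=+8,dy=-2->D; (3,6):dx=+2,dy=-11->D; (3,7):dx=-1,dy=+2->D; (3,8):dx=+4,dy=-7->D
  (3,9):dx=-2,dy=-8->C; (4,5):dx=+5,dy=-6->D; (4,6):dx=-1,dy=-15->C; (4,7):dx=-4,dy=-2->C
  (4,8):dx=+1,dy=-11->D; (4,9):dx=-5,dy=-12->C; (5,6):dx=-6,dy=-9->C; (5,7):dx=-9,dy=+4->D
  (5,8):dx=-4,dy=-5->C; (5,9):dx=-10,dy=-6->C; (6,7):dx=-3,dy=+13->D; (6,8):dx=+2,dy=+4->C
  (6,9):dx=-4,dy=+3->D; (7,8):dx=+5,dy=-9->D; (7,9):dx=-1,dy=-10->C; (8,9):dx=-6,dy=-1->C
Step 2: C = 17, D = 19, total pairs = 36.
Step 3: tau = (C - D)/(n(n-1)/2) = (17 - 19)/36 = -0.055556.
Step 4: Exact two-sided p-value (enumerate n! = 362880 permutations of y under H0): p = 0.919455.
Step 5: alpha = 0.1. fail to reject H0.

tau_b = -0.0556 (C=17, D=19), p = 0.919455, fail to reject H0.


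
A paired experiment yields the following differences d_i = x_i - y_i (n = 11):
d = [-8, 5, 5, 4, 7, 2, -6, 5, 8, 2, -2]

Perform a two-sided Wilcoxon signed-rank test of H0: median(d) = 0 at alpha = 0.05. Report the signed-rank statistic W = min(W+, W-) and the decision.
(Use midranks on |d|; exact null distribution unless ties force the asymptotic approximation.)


Step 1: Drop any zero differences (none here) and take |d_i|.
|d| = [8, 5, 5, 4, 7, 2, 6, 5, 8, 2, 2]
Step 2: Midrank |d_i| (ties get averaged ranks).
ranks: |8|->10.5, |5|->6, |5|->6, |4|->4, |7|->9, |2|->2, |6|->8, |5|->6, |8|->10.5, |2|->2, |2|->2
Step 3: Attach original signs; sum ranks with positive sign and with negative sign.
W+ = 6 + 6 + 4 + 9 + 2 + 6 + 10.5 + 2 = 45.5
W- = 10.5 + 8 + 2 = 20.5
(Check: W+ + W- = 66 should equal n(n+1)/2 = 66.)
Step 4: Test statistic W = min(W+, W-) = 20.5.
Step 5: Ties in |d|, so use the tie-corrected normal approximation.
        E[W] = n(n+1)/4 = 11*12/4 = 33.
        Tie groups: |d|=2 (t=3), |d|=5 (t=3), |d|=8 (t=2); sum(t^3 - t) = 54.
        Var[W] = n(n+1)(2n+1)/24 - sum(t^3-t)/48 = 3036/24 - 54/48 = 125.375.
        z = (W - E[W]) / sqrt(Var[W]) = (20.5 - 33) / 11.1971 = -1.1164.
        Two-sided p = 2*Phi(z) = 0.264268.
Step 6: alpha = 0.05. fail to reject H0.

W+ = 45.5, W- = 20.5, W = min = 20.5, p = 0.264268, fail to reject H0.


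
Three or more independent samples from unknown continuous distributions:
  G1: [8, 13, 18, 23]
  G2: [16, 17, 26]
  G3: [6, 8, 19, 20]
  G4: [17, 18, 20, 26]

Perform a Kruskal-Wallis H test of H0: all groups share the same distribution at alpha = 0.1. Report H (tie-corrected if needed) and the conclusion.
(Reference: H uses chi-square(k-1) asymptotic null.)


Step 1: Combine all N = 15 observations and assign midranks.
sorted (value, group, rank): (6,G3,1), (8,G1,2.5), (8,G3,2.5), (13,G1,4), (16,G2,5), (17,G2,6.5), (17,G4,6.5), (18,G1,8.5), (18,G4,8.5), (19,G3,10), (20,G3,11.5), (20,G4,11.5), (23,G1,13), (26,G2,14.5), (26,G4,14.5)
Step 2: Sum ranks within each group.
R_1 = 28 (n_1 = 4)
R_2 = 26 (n_2 = 3)
R_3 = 25 (n_3 = 4)
R_4 = 41 (n_4 = 4)
Step 3: H = 12/(N(N+1)) * sum(R_i^2/n_i) - 3(N+1)
     = 12/(15*16) * (28^2/4 + 26^2/3 + 25^2/4 + 41^2/4) - 3*16
     = 0.050000 * 997.833 - 48
     = 1.891667.
Step 4: Ties present; correction factor C = 1 - 30/(15^3 - 15) = 0.991071. Corrected H = 1.891667 / 0.991071 = 1.908709.
Step 5: Under H0, H ~ chi^2(3); p-value = 0.591569.
Step 6: alpha = 0.1. fail to reject H0.

H = 1.9087, df = 3, p = 0.591569, fail to reject H0.


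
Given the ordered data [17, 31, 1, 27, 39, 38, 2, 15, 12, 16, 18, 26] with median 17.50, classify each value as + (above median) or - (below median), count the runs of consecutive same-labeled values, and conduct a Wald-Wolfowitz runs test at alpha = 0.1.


Step 1: Compute median = 17.50; label A = above, B = below.
Labels in order: BABAAABBBBAA  (n_A = 6, n_B = 6)
Step 2: Count runs R = 6.
Step 3: Under H0 (random ordering), E[R] = 2*n_A*n_B/(n_A+n_B) + 1 = 2*6*6/12 + 1 = 7.0000.
        Var[R] = 2*n_A*n_B*(2*n_A*n_B - n_A - n_B) / ((n_A+n_B)^2 * (n_A+n_B-1)) = 4320/1584 = 2.7273.
        SD[R] = 1.6514.
Step 4: Continuity-corrected z = (R + 0.5 - E[R]) / SD[R] = (6 + 0.5 - 7.0000) / 1.6514 = -0.3028.
Step 5: Two-sided p-value via normal approximation = 2*(1 - Phi(|z|)) = 0.762069.
Step 6: alpha = 0.1. fail to reject H0.

R = 6, z = -0.3028, p = 0.762069, fail to reject H0.


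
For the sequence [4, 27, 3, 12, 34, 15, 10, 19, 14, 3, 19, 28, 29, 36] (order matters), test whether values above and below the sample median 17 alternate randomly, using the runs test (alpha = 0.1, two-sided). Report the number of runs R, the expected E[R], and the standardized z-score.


Step 1: Compute median = 17; label A = above, B = below.
Labels in order: BABBABBABBAAAA  (n_A = 7, n_B = 7)
Step 2: Count runs R = 8.
Step 3: Under H0 (random ordering), E[R] = 2*n_A*n_B/(n_A+n_B) + 1 = 2*7*7/14 + 1 = 8.0000.
        Var[R] = 2*n_A*n_B*(2*n_A*n_B - n_A - n_B) / ((n_A+n_B)^2 * (n_A+n_B-1)) = 8232/2548 = 3.2308.
        SD[R] = 1.7974.
Step 4: R = E[R], so z = 0 with no continuity correction.
Step 5: Two-sided p-value via normal approximation = 2*(1 - Phi(|z|)) = 1.000000.
Step 6: alpha = 0.1. fail to reject H0.

R = 8, z = 0.0000, p = 1.000000, fail to reject H0.


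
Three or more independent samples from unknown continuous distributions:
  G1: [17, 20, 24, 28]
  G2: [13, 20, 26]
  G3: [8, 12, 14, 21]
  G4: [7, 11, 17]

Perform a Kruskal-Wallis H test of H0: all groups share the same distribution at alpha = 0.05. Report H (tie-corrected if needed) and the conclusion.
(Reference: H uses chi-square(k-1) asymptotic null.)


Step 1: Combine all N = 14 observations and assign midranks.
sorted (value, group, rank): (7,G4,1), (8,G3,2), (11,G4,3), (12,G3,4), (13,G2,5), (14,G3,6), (17,G1,7.5), (17,G4,7.5), (20,G1,9.5), (20,G2,9.5), (21,G3,11), (24,G1,12), (26,G2,13), (28,G1,14)
Step 2: Sum ranks within each group.
R_1 = 43 (n_1 = 4)
R_2 = 27.5 (n_2 = 3)
R_3 = 23 (n_3 = 4)
R_4 = 11.5 (n_4 = 3)
Step 3: H = 12/(N(N+1)) * sum(R_i^2/n_i) - 3(N+1)
     = 12/(14*15) * (43^2/4 + 27.5^2/3 + 23^2/4 + 11.5^2/3) - 3*15
     = 0.057143 * 890.667 - 45
     = 5.895238.
Step 4: Ties present; correction factor C = 1 - 12/(14^3 - 14) = 0.995604. Corrected H = 5.895238 / 0.995604 = 5.921266.
Step 5: Under H0, H ~ chi^2(3); p-value = 0.115504.
Step 6: alpha = 0.05. fail to reject H0.

H = 5.9213, df = 3, p = 0.115504, fail to reject H0.


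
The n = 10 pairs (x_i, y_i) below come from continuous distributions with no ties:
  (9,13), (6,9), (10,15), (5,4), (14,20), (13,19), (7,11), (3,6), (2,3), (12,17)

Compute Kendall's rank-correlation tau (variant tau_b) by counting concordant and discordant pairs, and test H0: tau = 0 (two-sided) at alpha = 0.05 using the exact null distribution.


Step 1: Enumerate the 45 unordered pairs (i,j) with i<j and classify each by sign(x_j-x_i) * sign(y_j-y_i).
  (1,2):dx=-3,dy=-4->C; (1,3):dx=+1,dy=+2->C; (1,4):dx=-4,dy=-9->C; (1,5):dx=+5,dy=+7->C
  (1,6):dx=+4,dy=+6->C; (1,7):dx=-2,dy=-2->C; (1,8):dx=-6,dy=-7->C; (1,9):dx=-7,dy=-10->C
  (1,10):dx=+3,dy=+4->C; (2,3):dx=+4,dy=+6->C; (2,4):dx=-1,dy=-5->C; (2,5):dx=+8,dy=+11->C
  (2,6):dx=+7,dy=+10->C; (2,7):dx=+1,dy=+2->C; (2,8):dx=-3,dy=-3->C; (2,9):dx=-4,dy=-6->C
  (2,10):dx=+6,dy=+8->C; (3,4):dx=-5,dy=-11->C; (3,5):dx=+4,dy=+5->C; (3,6):dx=+3,dy=+4->C
  (3,7):dx=-3,dy=-4->C; (3,8):dx=-7,dy=-9->C; (3,9):dx=-8,dy=-12->C; (3,10):dx=+2,dy=+2->C
  (4,5):dx=+9,dy=+16->C; (4,6):dx=+8,dy=+15->C; (4,7):dx=+2,dy=+7->C; (4,8):dx=-2,dy=+2->D
  (4,9):dx=-3,dy=-1->C; (4,10):dx=+7,dy=+13->C; (5,6):dx=-1,dy=-1->C; (5,7):dx=-7,dy=-9->C
  (5,8):dx=-11,dy=-14->C; (5,9):dx=-12,dy=-17->C; (5,10):dx=-2,dy=-3->C; (6,7):dx=-6,dy=-8->C
  (6,8):dx=-10,dy=-13->C; (6,9):dx=-11,dy=-16->C; (6,10):dx=-1,dy=-2->C; (7,8):dx=-4,dy=-5->C
  (7,9):dx=-5,dy=-8->C; (7,10):dx=+5,dy=+6->C; (8,9):dx=-1,dy=-3->C; (8,10):dx=+9,dy=+11->C
  (9,10):dx=+10,dy=+14->C
Step 2: C = 44, D = 1, total pairs = 45.
Step 3: tau = (C - D)/(n(n-1)/2) = (44 - 1)/45 = 0.955556.
Step 4: Exact two-sided p-value (enumerate n! = 3628800 permutations of y under H0): p = 0.000006.
Step 5: alpha = 0.05. reject H0.

tau_b = 0.9556 (C=44, D=1), p = 0.000006, reject H0.


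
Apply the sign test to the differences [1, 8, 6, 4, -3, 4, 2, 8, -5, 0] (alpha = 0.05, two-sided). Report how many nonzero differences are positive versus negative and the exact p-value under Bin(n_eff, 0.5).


Step 1: Discard zero differences. Original n = 10; n_eff = number of nonzero differences = 9.
Nonzero differences (with sign): +1, +8, +6, +4, -3, +4, +2, +8, -5
Step 2: Count signs: positive = 7, negative = 2.
Step 3: Under H0: P(positive) = 0.5, so the number of positives S ~ Bin(9, 0.5).
Step 4: Two-sided exact p-value = sum of Bin(9,0.5) probabilities at or below the observed probability = 0.179688.
Step 5: alpha = 0.05. fail to reject H0.

n_eff = 9, pos = 7, neg = 2, p = 0.179688, fail to reject H0.


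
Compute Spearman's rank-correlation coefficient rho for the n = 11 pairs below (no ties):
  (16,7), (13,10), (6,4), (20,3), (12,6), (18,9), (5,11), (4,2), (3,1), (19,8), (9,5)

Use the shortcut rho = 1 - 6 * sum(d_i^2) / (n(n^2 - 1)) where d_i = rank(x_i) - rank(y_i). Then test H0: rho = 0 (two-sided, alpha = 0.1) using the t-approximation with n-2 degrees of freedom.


Step 1: Rank x and y separately (midranks; no ties here).
rank(x): 16->8, 13->7, 6->4, 20->11, 12->6, 18->9, 5->3, 4->2, 3->1, 19->10, 9->5
rank(y): 7->7, 10->10, 4->4, 3->3, 6->6, 9->9, 11->11, 2->2, 1->1, 8->8, 5->5
Step 2: d_i = R_x(i) - R_y(i); compute d_i^2.
  (8-7)^2=1, (7-10)^2=9, (4-4)^2=0, (11-3)^2=64, (6-6)^2=0, (9-9)^2=0, (3-11)^2=64, (2-2)^2=0, (1-1)^2=0, (10-8)^2=4, (5-5)^2=0
sum(d^2) = 142.
Step 3: rho = 1 - 6*142 / (11*(11^2 - 1)) = 1 - 852/1320 = 0.354545.
Step 4: Under H0, t = rho * sqrt((n-2)/(1-rho^2)) = 1.1375 ~ t(9).
Step 5: Two-sided p-value from the t-distribution with 9 df = 0.284693.
Step 6: alpha = 0.1. fail to reject H0.

rho = 0.3545, p = 0.284693, fail to reject H0 at alpha = 0.1.


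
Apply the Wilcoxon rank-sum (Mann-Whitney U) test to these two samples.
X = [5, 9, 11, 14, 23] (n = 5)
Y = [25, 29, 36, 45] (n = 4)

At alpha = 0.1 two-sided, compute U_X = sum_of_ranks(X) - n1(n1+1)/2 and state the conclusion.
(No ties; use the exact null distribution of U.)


Step 1: Combine and sort all 9 observations; assign midranks.
sorted (value, group): (5,X), (9,X), (11,X), (14,X), (23,X), (25,Y), (29,Y), (36,Y), (45,Y)
ranks: 5->1, 9->2, 11->3, 14->4, 23->5, 25->6, 29->7, 36->8, 45->9
Step 2: Rank sum for X: R1 = 1 + 2 + 3 + 4 + 5 = 15.
Step 3: U_X = R1 - n1(n1+1)/2 = 15 - 5*6/2 = 15 - 15 = 0.
       U_Y = n1*n2 - U_X = 20 - 0 = 20.
Step 4: No ties, so the exact null distribution of U (based on enumerating the C(9,5) = 126 equally likely rank assignments) gives the two-sided p-value.
Step 5: p-value = 0.015873; compare to alpha = 0.1. reject H0.

U_X = 0, p = 0.015873, reject H0 at alpha = 0.1.


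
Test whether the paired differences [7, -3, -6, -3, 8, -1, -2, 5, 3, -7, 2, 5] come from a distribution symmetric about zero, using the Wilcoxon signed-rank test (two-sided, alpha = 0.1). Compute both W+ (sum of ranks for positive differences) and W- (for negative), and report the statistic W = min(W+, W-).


Step 1: Drop any zero differences (none here) and take |d_i|.
|d| = [7, 3, 6, 3, 8, 1, 2, 5, 3, 7, 2, 5]
Step 2: Midrank |d_i| (ties get averaged ranks).
ranks: |7|->10.5, |3|->5, |6|->9, |3|->5, |8|->12, |1|->1, |2|->2.5, |5|->7.5, |3|->5, |7|->10.5, |2|->2.5, |5|->7.5
Step 3: Attach original signs; sum ranks with positive sign and with negative sign.
W+ = 10.5 + 12 + 7.5 + 5 + 2.5 + 7.5 = 45
W- = 5 + 9 + 5 + 1 + 2.5 + 10.5 = 33
(Check: W+ + W- = 78 should equal n(n+1)/2 = 78.)
Step 4: Test statistic W = min(W+, W-) = 33.
Step 5: Ties in |d|, so use the tie-corrected normal approximation.
        E[W] = n(n+1)/4 = 12*13/4 = 39.
        Tie groups: |d|=2 (t=2), |d|=3 (t=3), |d|=5 (t=2), |d|=7 (t=2); sum(t^3 - t) = 42.
        Var[W] = n(n+1)(2n+1)/24 - sum(t^3-t)/48 = 3900/24 - 42/48 = 161.625.
        z = (W - E[W]) / sqrt(Var[W]) = (33 - 39) / 12.7132 = -0.4720.
        Two-sided p = 2*Phi(z) = 0.636962.
Step 6: alpha = 0.1. fail to reject H0.

W+ = 45, W- = 33, W = min = 33, p = 0.636962, fail to reject H0.


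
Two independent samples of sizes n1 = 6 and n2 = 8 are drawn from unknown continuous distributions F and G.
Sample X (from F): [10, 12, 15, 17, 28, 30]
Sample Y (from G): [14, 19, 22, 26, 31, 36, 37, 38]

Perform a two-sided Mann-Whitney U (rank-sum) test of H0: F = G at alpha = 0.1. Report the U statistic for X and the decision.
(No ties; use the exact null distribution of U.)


Step 1: Combine and sort all 14 observations; assign midranks.
sorted (value, group): (10,X), (12,X), (14,Y), (15,X), (17,X), (19,Y), (22,Y), (26,Y), (28,X), (30,X), (31,Y), (36,Y), (37,Y), (38,Y)
ranks: 10->1, 12->2, 14->3, 15->4, 17->5, 19->6, 22->7, 26->8, 28->9, 30->10, 31->11, 36->12, 37->13, 38->14
Step 2: Rank sum for X: R1 = 1 + 2 + 4 + 5 + 9 + 10 = 31.
Step 3: U_X = R1 - n1(n1+1)/2 = 31 - 6*7/2 = 31 - 21 = 10.
       U_Y = n1*n2 - U_X = 48 - 10 = 38.
Step 4: No ties, so the exact null distribution of U (based on enumerating the C(14,6) = 3003 equally likely rank assignments) gives the two-sided p-value.
Step 5: p-value = 0.081252; compare to alpha = 0.1. reject H0.

U_X = 10, p = 0.081252, reject H0 at alpha = 0.1.


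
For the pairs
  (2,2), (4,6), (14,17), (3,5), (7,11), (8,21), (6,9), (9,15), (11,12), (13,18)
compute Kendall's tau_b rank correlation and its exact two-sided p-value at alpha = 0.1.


Step 1: Enumerate the 45 unordered pairs (i,j) with i<j and classify each by sign(x_j-x_i) * sign(y_j-y_i).
  (1,2):dx=+2,dy=+4->C; (1,3):dx=+12,dy=+15->C; (1,4):dx=+1,dy=+3->C; (1,5):dx=+5,dy=+9->C
  (1,6):dx=+6,dy=+19->C; (1,7):dx=+4,dy=+7->C; (1,8):dx=+7,dy=+13->C; (1,9):dx=+9,dy=+10->C
  (1,10):dx=+11,dy=+16->C; (2,3):dx=+10,dy=+11->C; (2,4):dx=-1,dy=-1->C; (2,5):dx=+3,dy=+5->C
  (2,6):dx=+4,dy=+15->C; (2,7):dx=+2,dy=+3->C; (2,8):dx=+5,dy=+9->C; (2,9):dx=+7,dy=+6->C
  (2,10):dx=+9,dy=+12->C; (3,4):dx=-11,dy=-12->C; (3,5):dx=-7,dy=-6->C; (3,6):dx=-6,dy=+4->D
  (3,7):dx=-8,dy=-8->C; (3,8):dx=-5,dy=-2->C; (3,9):dx=-3,dy=-5->C; (3,10):dx=-1,dy=+1->D
  (4,5):dx=+4,dy=+6->C; (4,6):dx=+5,dy=+16->C; (4,7):dx=+3,dy=+4->C; (4,8):dx=+6,dy=+10->C
  (4,9):dx=+8,dy=+7->C; (4,10):dx=+10,dy=+13->C; (5,6):dx=+1,dy=+10->C; (5,7):dx=-1,dy=-2->C
  (5,8):dx=+2,dy=+4->C; (5,9):dx=+4,dy=+1->C; (5,10):dx=+6,dy=+7->C; (6,7):dx=-2,dy=-12->C
  (6,8):dx=+1,dy=-6->D; (6,9):dx=+3,dy=-9->D; (6,10):dx=+5,dy=-3->D; (7,8):dx=+3,dy=+6->C
  (7,9):dx=+5,dy=+3->C; (7,10):dx=+7,dy=+9->C; (8,9):dx=+2,dy=-3->D; (8,10):dx=+4,dy=+3->C
  (9,10):dx=+2,dy=+6->C
Step 2: C = 39, D = 6, total pairs = 45.
Step 3: tau = (C - D)/(n(n-1)/2) = (39 - 6)/45 = 0.733333.
Step 4: Exact two-sided p-value (enumerate n! = 3628800 permutations of y under H0): p = 0.002213.
Step 5: alpha = 0.1. reject H0.

tau_b = 0.7333 (C=39, D=6), p = 0.002213, reject H0.


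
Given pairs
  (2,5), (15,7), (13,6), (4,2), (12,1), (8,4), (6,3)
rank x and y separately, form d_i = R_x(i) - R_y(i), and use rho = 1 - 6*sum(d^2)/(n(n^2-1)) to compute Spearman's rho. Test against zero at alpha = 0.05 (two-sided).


Step 1: Rank x and y separately (midranks; no ties here).
rank(x): 2->1, 15->7, 13->6, 4->2, 12->5, 8->4, 6->3
rank(y): 5->5, 7->7, 6->6, 2->2, 1->1, 4->4, 3->3
Step 2: d_i = R_x(i) - R_y(i); compute d_i^2.
  (1-5)^2=16, (7-7)^2=0, (6-6)^2=0, (2-2)^2=0, (5-1)^2=16, (4-4)^2=0, (3-3)^2=0
sum(d^2) = 32.
Step 3: rho = 1 - 6*32 / (7*(7^2 - 1)) = 1 - 192/336 = 0.428571.
Step 4: Under H0, t = rho * sqrt((n-2)/(1-rho^2)) = 1.0607 ~ t(5).
Step 5: Two-sided p-value from the t-distribution with 5 df = 0.337368.
Step 6: alpha = 0.05. fail to reject H0.

rho = 0.4286, p = 0.337368, fail to reject H0 at alpha = 0.05.


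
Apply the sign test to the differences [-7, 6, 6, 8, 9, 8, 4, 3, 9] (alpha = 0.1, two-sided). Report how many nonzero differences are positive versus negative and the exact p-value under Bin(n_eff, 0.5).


Step 1: Discard zero differences. Original n = 9; n_eff = number of nonzero differences = 9.
Nonzero differences (with sign): -7, +6, +6, +8, +9, +8, +4, +3, +9
Step 2: Count signs: positive = 8, negative = 1.
Step 3: Under H0: P(positive) = 0.5, so the number of positives S ~ Bin(9, 0.5).
Step 4: Two-sided exact p-value = sum of Bin(9,0.5) probabilities at or below the observed probability = 0.039062.
Step 5: alpha = 0.1. reject H0.

n_eff = 9, pos = 8, neg = 1, p = 0.039062, reject H0.


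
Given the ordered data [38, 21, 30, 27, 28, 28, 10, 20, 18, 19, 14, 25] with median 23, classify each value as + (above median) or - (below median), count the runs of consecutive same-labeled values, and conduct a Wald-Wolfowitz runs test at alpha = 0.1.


Step 1: Compute median = 23; label A = above, B = below.
Labels in order: ABAAAABBBBBA  (n_A = 6, n_B = 6)
Step 2: Count runs R = 5.
Step 3: Under H0 (random ordering), E[R] = 2*n_A*n_B/(n_A+n_B) + 1 = 2*6*6/12 + 1 = 7.0000.
        Var[R] = 2*n_A*n_B*(2*n_A*n_B - n_A - n_B) / ((n_A+n_B)^2 * (n_A+n_B-1)) = 4320/1584 = 2.7273.
        SD[R] = 1.6514.
Step 4: Continuity-corrected z = (R + 0.5 - E[R]) / SD[R] = (5 + 0.5 - 7.0000) / 1.6514 = -0.9083.
Step 5: Two-sided p-value via normal approximation = 2*(1 - Phi(|z|)) = 0.363722.
Step 6: alpha = 0.1. fail to reject H0.

R = 5, z = -0.9083, p = 0.363722, fail to reject H0.


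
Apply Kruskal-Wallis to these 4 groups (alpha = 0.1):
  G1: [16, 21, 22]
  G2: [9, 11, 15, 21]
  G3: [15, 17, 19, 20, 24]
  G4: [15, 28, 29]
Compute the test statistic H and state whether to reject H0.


Step 1: Combine all N = 15 observations and assign midranks.
sorted (value, group, rank): (9,G2,1), (11,G2,2), (15,G2,4), (15,G3,4), (15,G4,4), (16,G1,6), (17,G3,7), (19,G3,8), (20,G3,9), (21,G1,10.5), (21,G2,10.5), (22,G1,12), (24,G3,13), (28,G4,14), (29,G4,15)
Step 2: Sum ranks within each group.
R_1 = 28.5 (n_1 = 3)
R_2 = 17.5 (n_2 = 4)
R_3 = 41 (n_3 = 5)
R_4 = 33 (n_4 = 3)
Step 3: H = 12/(N(N+1)) * sum(R_i^2/n_i) - 3(N+1)
     = 12/(15*16) * (28.5^2/3 + 17.5^2/4 + 41^2/5 + 33^2/3) - 3*16
     = 0.050000 * 1046.51 - 48
     = 4.325625.
Step 4: Ties present; correction factor C = 1 - 30/(15^3 - 15) = 0.991071. Corrected H = 4.325625 / 0.991071 = 4.364595.
Step 5: Under H0, H ~ chi^2(3); p-value = 0.224691.
Step 6: alpha = 0.1. fail to reject H0.

H = 4.3646, df = 3, p = 0.224691, fail to reject H0.


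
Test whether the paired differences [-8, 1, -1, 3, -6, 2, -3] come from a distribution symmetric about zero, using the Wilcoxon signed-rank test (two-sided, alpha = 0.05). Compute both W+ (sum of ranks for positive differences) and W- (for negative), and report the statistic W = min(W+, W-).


Step 1: Drop any zero differences (none here) and take |d_i|.
|d| = [8, 1, 1, 3, 6, 2, 3]
Step 2: Midrank |d_i| (ties get averaged ranks).
ranks: |8|->7, |1|->1.5, |1|->1.5, |3|->4.5, |6|->6, |2|->3, |3|->4.5
Step 3: Attach original signs; sum ranks with positive sign and with negative sign.
W+ = 1.5 + 4.5 + 3 = 9
W- = 7 + 1.5 + 6 + 4.5 = 19
(Check: W+ + W- = 28 should equal n(n+1)/2 = 28.)
Step 4: Test statistic W = min(W+, W-) = 9.
Step 5: Ties in |d|, so use the tie-corrected normal approximation.
        E[W] = n(n+1)/4 = 7*8/4 = 14.
        Tie groups: |d|=1 (t=2), |d|=3 (t=2); sum(t^3 - t) = 12.
        Var[W] = n(n+1)(2n+1)/24 - sum(t^3-t)/48 = 840/24 - 12/48 = 34.75.
        z = (W - E[W]) / sqrt(Var[W]) = (9 - 14) / 5.8949 = -0.8482.
        Two-sided p = 2*Phi(z) = 0.396333.
Step 6: alpha = 0.05. fail to reject H0.

W+ = 9, W- = 19, W = min = 9, p = 0.396333, fail to reject H0.


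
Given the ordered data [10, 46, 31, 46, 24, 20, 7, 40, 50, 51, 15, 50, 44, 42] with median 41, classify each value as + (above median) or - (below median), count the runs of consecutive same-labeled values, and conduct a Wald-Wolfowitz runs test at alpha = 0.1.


Step 1: Compute median = 41; label A = above, B = below.
Labels in order: BABABBBBAABAAA  (n_A = 7, n_B = 7)
Step 2: Count runs R = 8.
Step 3: Under H0 (random ordering), E[R] = 2*n_A*n_B/(n_A+n_B) + 1 = 2*7*7/14 + 1 = 8.0000.
        Var[R] = 2*n_A*n_B*(2*n_A*n_B - n_A - n_B) / ((n_A+n_B)^2 * (n_A+n_B-1)) = 8232/2548 = 3.2308.
        SD[R] = 1.7974.
Step 4: R = E[R], so z = 0 with no continuity correction.
Step 5: Two-sided p-value via normal approximation = 2*(1 - Phi(|z|)) = 1.000000.
Step 6: alpha = 0.1. fail to reject H0.

R = 8, z = 0.0000, p = 1.000000, fail to reject H0.


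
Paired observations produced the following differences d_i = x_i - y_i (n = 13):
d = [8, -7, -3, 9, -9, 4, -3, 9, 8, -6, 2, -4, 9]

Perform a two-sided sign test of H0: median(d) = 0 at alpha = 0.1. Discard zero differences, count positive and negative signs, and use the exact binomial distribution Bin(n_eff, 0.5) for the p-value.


Step 1: Discard zero differences. Original n = 13; n_eff = number of nonzero differences = 13.
Nonzero differences (with sign): +8, -7, -3, +9, -9, +4, -3, +9, +8, -6, +2, -4, +9
Step 2: Count signs: positive = 7, negative = 6.
Step 3: Under H0: P(positive) = 0.5, so the number of positives S ~ Bin(13, 0.5).
Step 4: Two-sided exact p-value = sum of Bin(13,0.5) probabilities at or below the observed probability = 1.000000.
Step 5: alpha = 0.1. fail to reject H0.

n_eff = 13, pos = 7, neg = 6, p = 1.000000, fail to reject H0.


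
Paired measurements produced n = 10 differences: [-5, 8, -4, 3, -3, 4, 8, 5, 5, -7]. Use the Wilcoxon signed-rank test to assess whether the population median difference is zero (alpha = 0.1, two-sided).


Step 1: Drop any zero differences (none here) and take |d_i|.
|d| = [5, 8, 4, 3, 3, 4, 8, 5, 5, 7]
Step 2: Midrank |d_i| (ties get averaged ranks).
ranks: |5|->6, |8|->9.5, |4|->3.5, |3|->1.5, |3|->1.5, |4|->3.5, |8|->9.5, |5|->6, |5|->6, |7|->8
Step 3: Attach original signs; sum ranks with positive sign and with negative sign.
W+ = 9.5 + 1.5 + 3.5 + 9.5 + 6 + 6 = 36
W- = 6 + 3.5 + 1.5 + 8 = 19
(Check: W+ + W- = 55 should equal n(n+1)/2 = 55.)
Step 4: Test statistic W = min(W+, W-) = 19.
Step 5: Ties in |d|, so use the tie-corrected normal approximation.
        E[W] = n(n+1)/4 = 10*11/4 = 27.5.
        Tie groups: |d|=3 (t=2), |d|=4 (t=2), |d|=5 (t=3), |d|=8 (t=2); sum(t^3 - t) = 42.
        Var[W] = n(n+1)(2n+1)/24 - sum(t^3-t)/48 = 2310/24 - 42/48 = 95.375.
        z = (W - E[W]) / sqrt(Var[W]) = (19 - 27.5) / 9.7660 = -0.8704.
        Two-sided p = 2*Phi(z) = 0.384101.
Step 6: alpha = 0.1. fail to reject H0.

W+ = 36, W- = 19, W = min = 19, p = 0.384101, fail to reject H0.


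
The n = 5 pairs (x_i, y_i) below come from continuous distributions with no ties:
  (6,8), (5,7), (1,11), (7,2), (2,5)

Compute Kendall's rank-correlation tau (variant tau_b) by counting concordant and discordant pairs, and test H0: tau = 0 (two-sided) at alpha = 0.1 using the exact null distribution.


Step 1: Enumerate the 10 unordered pairs (i,j) with i<j and classify each by sign(x_j-x_i) * sign(y_j-y_i).
  (1,2):dx=-1,dy=-1->C; (1,3):dx=-5,dy=+3->D; (1,4):dx=+1,dy=-6->D; (1,5):dx=-4,dy=-3->C
  (2,3):dx=-4,dy=+4->D; (2,4):dx=+2,dy=-5->D; (2,5):dx=-3,dy=-2->C; (3,4):dx=+6,dy=-9->D
  (3,5):dx=+1,dy=-6->D; (4,5):dx=-5,dy=+3->D
Step 2: C = 3, D = 7, total pairs = 10.
Step 3: tau = (C - D)/(n(n-1)/2) = (3 - 7)/10 = -0.400000.
Step 4: Exact two-sided p-value (enumerate n! = 120 permutations of y under H0): p = 0.483333.
Step 5: alpha = 0.1. fail to reject H0.

tau_b = -0.4000 (C=3, D=7), p = 0.483333, fail to reject H0.


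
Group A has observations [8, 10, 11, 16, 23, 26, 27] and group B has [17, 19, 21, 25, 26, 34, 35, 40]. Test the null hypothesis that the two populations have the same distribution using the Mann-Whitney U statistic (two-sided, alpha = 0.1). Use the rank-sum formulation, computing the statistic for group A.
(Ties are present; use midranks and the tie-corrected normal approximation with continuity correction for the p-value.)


Step 1: Combine and sort all 15 observations; assign midranks.
sorted (value, group): (8,X), (10,X), (11,X), (16,X), (17,Y), (19,Y), (21,Y), (23,X), (25,Y), (26,X), (26,Y), (27,X), (34,Y), (35,Y), (40,Y)
ranks: 8->1, 10->2, 11->3, 16->4, 17->5, 19->6, 21->7, 23->8, 25->9, 26->10.5, 26->10.5, 27->12, 34->13, 35->14, 40->15
Step 2: Rank sum for X: R1 = 1 + 2 + 3 + 4 + 8 + 10.5 + 12 = 40.5.
Step 3: U_X = R1 - n1(n1+1)/2 = 40.5 - 7*8/2 = 40.5 - 28 = 12.5.
       U_Y = n1*n2 - U_X = 56 - 12.5 = 43.5.
Step 4: Ties are present, so use the tie-corrected normal approximation (with continuity correction) for the p-value.
Step 5: p-value = 0.082305; compare to alpha = 0.1. reject H0.

U_X = 12.5, p = 0.082305, reject H0 at alpha = 0.1.


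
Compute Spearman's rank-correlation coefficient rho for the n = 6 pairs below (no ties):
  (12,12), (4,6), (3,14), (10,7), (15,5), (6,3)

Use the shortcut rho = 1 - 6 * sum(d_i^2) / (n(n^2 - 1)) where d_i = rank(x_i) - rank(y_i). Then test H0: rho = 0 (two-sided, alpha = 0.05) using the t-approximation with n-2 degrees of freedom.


Step 1: Rank x and y separately (midranks; no ties here).
rank(x): 12->5, 4->2, 3->1, 10->4, 15->6, 6->3
rank(y): 12->5, 6->3, 14->6, 7->4, 5->2, 3->1
Step 2: d_i = R_x(i) - R_y(i); compute d_i^2.
  (5-5)^2=0, (2-3)^2=1, (1-6)^2=25, (4-4)^2=0, (6-2)^2=16, (3-1)^2=4
sum(d^2) = 46.
Step 3: rho = 1 - 6*46 / (6*(6^2 - 1)) = 1 - 276/210 = -0.314286.
Step 4: Under H0, t = rho * sqrt((n-2)/(1-rho^2)) = -0.6621 ~ t(4).
Step 5: Two-sided p-value from the t-distribution with 4 df = 0.544093.
Step 6: alpha = 0.05. fail to reject H0.

rho = -0.3143, p = 0.544093, fail to reject H0 at alpha = 0.05.


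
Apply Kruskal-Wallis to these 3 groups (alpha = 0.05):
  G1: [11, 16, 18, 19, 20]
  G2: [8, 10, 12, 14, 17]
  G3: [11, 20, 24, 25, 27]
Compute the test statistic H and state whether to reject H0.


Step 1: Combine all N = 15 observations and assign midranks.
sorted (value, group, rank): (8,G2,1), (10,G2,2), (11,G1,3.5), (11,G3,3.5), (12,G2,5), (14,G2,6), (16,G1,7), (17,G2,8), (18,G1,9), (19,G1,10), (20,G1,11.5), (20,G3,11.5), (24,G3,13), (25,G3,14), (27,G3,15)
Step 2: Sum ranks within each group.
R_1 = 41 (n_1 = 5)
R_2 = 22 (n_2 = 5)
R_3 = 57 (n_3 = 5)
Step 3: H = 12/(N(N+1)) * sum(R_i^2/n_i) - 3(N+1)
     = 12/(15*16) * (41^2/5 + 22^2/5 + 57^2/5) - 3*16
     = 0.050000 * 1082.8 - 48
     = 6.140000.
Step 4: Ties present; correction factor C = 1 - 12/(15^3 - 15) = 0.996429. Corrected H = 6.140000 / 0.996429 = 6.162007.
Step 5: Under H0, H ~ chi^2(2); p-value = 0.045913.
Step 6: alpha = 0.05. reject H0.

H = 6.1620, df = 2, p = 0.045913, reject H0.


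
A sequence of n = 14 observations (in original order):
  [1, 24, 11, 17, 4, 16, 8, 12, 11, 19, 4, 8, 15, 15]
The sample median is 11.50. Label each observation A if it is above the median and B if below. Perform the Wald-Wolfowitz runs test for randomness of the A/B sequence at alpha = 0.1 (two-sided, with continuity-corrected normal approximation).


Step 1: Compute median = 11.50; label A = above, B = below.
Labels in order: BABABABABABBAA  (n_A = 7, n_B = 7)
Step 2: Count runs R = 12.
Step 3: Under H0 (random ordering), E[R] = 2*n_A*n_B/(n_A+n_B) + 1 = 2*7*7/14 + 1 = 8.0000.
        Var[R] = 2*n_A*n_B*(2*n_A*n_B - n_A - n_B) / ((n_A+n_B)^2 * (n_A+n_B-1)) = 8232/2548 = 3.2308.
        SD[R] = 1.7974.
Step 4: Continuity-corrected z = (R - 0.5 - E[R]) / SD[R] = (12 - 0.5 - 8.0000) / 1.7974 = 1.9472.
Step 5: Two-sided p-value via normal approximation = 2*(1 - Phi(|z|)) = 0.051508.
Step 6: alpha = 0.1. reject H0.

R = 12, z = 1.9472, p = 0.051508, reject H0.


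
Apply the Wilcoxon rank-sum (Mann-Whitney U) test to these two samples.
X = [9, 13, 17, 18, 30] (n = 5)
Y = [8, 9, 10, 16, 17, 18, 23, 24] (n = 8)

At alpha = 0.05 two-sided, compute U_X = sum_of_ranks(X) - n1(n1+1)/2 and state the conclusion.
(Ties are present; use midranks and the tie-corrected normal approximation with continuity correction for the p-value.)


Step 1: Combine and sort all 13 observations; assign midranks.
sorted (value, group): (8,Y), (9,X), (9,Y), (10,Y), (13,X), (16,Y), (17,X), (17,Y), (18,X), (18,Y), (23,Y), (24,Y), (30,X)
ranks: 8->1, 9->2.5, 9->2.5, 10->4, 13->5, 16->6, 17->7.5, 17->7.5, 18->9.5, 18->9.5, 23->11, 24->12, 30->13
Step 2: Rank sum for X: R1 = 2.5 + 5 + 7.5 + 9.5 + 13 = 37.5.
Step 3: U_X = R1 - n1(n1+1)/2 = 37.5 - 5*6/2 = 37.5 - 15 = 22.5.
       U_Y = n1*n2 - U_X = 40 - 22.5 = 17.5.
Step 4: Ties are present, so use the tie-corrected normal approximation (with continuity correction) for the p-value.
Step 5: p-value = 0.768770; compare to alpha = 0.05. fail to reject H0.

U_X = 22.5, p = 0.768770, fail to reject H0 at alpha = 0.05.


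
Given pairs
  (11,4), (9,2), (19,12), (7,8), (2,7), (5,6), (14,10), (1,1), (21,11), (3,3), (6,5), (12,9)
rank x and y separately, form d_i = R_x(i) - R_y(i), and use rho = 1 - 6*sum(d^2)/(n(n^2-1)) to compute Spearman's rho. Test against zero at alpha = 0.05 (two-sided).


Step 1: Rank x and y separately (midranks; no ties here).
rank(x): 11->8, 9->7, 19->11, 7->6, 2->2, 5->4, 14->10, 1->1, 21->12, 3->3, 6->5, 12->9
rank(y): 4->4, 2->2, 12->12, 8->8, 7->7, 6->6, 10->10, 1->1, 11->11, 3->3, 5->5, 9->9
Step 2: d_i = R_x(i) - R_y(i); compute d_i^2.
  (8-4)^2=16, (7-2)^2=25, (11-12)^2=1, (6-8)^2=4, (2-7)^2=25, (4-6)^2=4, (10-10)^2=0, (1-1)^2=0, (12-11)^2=1, (3-3)^2=0, (5-5)^2=0, (9-9)^2=0
sum(d^2) = 76.
Step 3: rho = 1 - 6*76 / (12*(12^2 - 1)) = 1 - 456/1716 = 0.734266.
Step 4: Under H0, t = rho * sqrt((n-2)/(1-rho^2)) = 3.4204 ~ t(10).
Step 5: Two-sided p-value from the t-distribution with 10 df = 0.006543.
Step 6: alpha = 0.05. reject H0.

rho = 0.7343, p = 0.006543, reject H0 at alpha = 0.05.


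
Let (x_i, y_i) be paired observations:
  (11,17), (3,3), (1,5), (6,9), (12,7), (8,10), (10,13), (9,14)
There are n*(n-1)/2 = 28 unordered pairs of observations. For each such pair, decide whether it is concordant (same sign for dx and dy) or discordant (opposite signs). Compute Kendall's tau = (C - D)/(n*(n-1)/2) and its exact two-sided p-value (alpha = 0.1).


Step 1: Enumerate the 28 unordered pairs (i,j) with i<j and classify each by sign(x_j-x_i) * sign(y_j-y_i).
  (1,2):dx=-8,dy=-14->C; (1,3):dx=-10,dy=-12->C; (1,4):dx=-5,dy=-8->C; (1,5):dx=+1,dy=-10->D
  (1,6):dx=-3,dy=-7->C; (1,7):dx=-1,dy=-4->C; (1,8):dx=-2,dy=-3->C; (2,3):dx=-2,dy=+2->D
  (2,4):dx=+3,dy=+6->C; (2,5):dx=+9,dy=+4->C; (2,6):dx=+5,dy=+7->C; (2,7):dx=+7,dy=+10->C
  (2,8):dx=+6,dy=+11->C; (3,4):dx=+5,dy=+4->C; (3,5):dx=+11,dy=+2->C; (3,6):dx=+7,dy=+5->C
  (3,7):dx=+9,dy=+8->C; (3,8):dx=+8,dy=+9->C; (4,5):dx=+6,dy=-2->D; (4,6):dx=+2,dy=+1->C
  (4,7):dx=+4,dy=+4->C; (4,8):dx=+3,dy=+5->C; (5,6):dx=-4,dy=+3->D; (5,7):dx=-2,dy=+6->D
  (5,8):dx=-3,dy=+7->D; (6,7):dx=+2,dy=+3->C; (6,8):dx=+1,dy=+4->C; (7,8):dx=-1,dy=+1->D
Step 2: C = 21, D = 7, total pairs = 28.
Step 3: tau = (C - D)/(n(n-1)/2) = (21 - 7)/28 = 0.500000.
Step 4: Exact two-sided p-value (enumerate n! = 40320 permutations of y under H0): p = 0.108681.
Step 5: alpha = 0.1. fail to reject H0.

tau_b = 0.5000 (C=21, D=7), p = 0.108681, fail to reject H0.
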